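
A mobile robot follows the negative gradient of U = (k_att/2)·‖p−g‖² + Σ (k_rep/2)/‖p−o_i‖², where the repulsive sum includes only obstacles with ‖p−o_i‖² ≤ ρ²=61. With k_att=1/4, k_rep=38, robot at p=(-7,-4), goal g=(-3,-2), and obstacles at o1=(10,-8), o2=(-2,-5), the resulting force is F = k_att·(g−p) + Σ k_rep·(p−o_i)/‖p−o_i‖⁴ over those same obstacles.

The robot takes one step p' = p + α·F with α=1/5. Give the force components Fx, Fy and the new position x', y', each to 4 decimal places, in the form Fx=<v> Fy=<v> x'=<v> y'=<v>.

Fx=0.7189 Fy=0.5562 x'=-6.8562 y'=-3.8888

F_att = 1/4·(g−p) = 1/4·(4,2) = (1.0000,0.5000)
o1: d²=305 > ρ²=61 → inactive
o2: d²=26 ≤ ρ²=61; F_rep = 38·(-5,1)/26² = (-0.2811,0.0562)
F = F_att + ΣF_rep = (0.7189,0.5562)
p' = p + 1/5·F = (-6.8562,-3.8888)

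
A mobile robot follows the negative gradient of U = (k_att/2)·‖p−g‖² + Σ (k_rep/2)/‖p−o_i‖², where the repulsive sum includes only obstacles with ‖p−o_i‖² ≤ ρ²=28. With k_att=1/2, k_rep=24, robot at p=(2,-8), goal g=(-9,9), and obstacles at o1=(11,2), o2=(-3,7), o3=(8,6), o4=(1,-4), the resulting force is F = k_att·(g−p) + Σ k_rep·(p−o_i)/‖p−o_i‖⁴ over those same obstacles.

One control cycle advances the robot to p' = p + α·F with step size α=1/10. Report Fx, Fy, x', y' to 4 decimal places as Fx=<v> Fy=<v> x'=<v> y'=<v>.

F_att = 1/2·(g−p) = 1/2·(-11,17) = (-5.5000,8.5000)
o1: d²=181 > ρ²=28 → inactive
o2: d²=250 > ρ²=28 → inactive
o3: d²=232 > ρ²=28 → inactive
o4: d²=17 ≤ ρ²=28; F_rep = 24·(1,-4)/17² = (0.0830,-0.3322)
F = F_att + ΣF_rep = (-5.4170,8.1678)
p' = p + 1/10·F = (1.4583,-7.1832)

Fx=-5.4170 Fy=8.1678 x'=1.4583 y'=-7.1832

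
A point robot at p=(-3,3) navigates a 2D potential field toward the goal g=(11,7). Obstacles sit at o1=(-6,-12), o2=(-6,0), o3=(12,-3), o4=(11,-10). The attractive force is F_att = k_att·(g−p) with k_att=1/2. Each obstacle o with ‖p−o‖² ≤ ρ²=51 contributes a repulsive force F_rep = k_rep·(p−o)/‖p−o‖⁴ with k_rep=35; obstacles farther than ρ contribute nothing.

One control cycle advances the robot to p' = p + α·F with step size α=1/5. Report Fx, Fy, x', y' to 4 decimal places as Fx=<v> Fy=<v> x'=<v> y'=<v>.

Fx=7.3241 Fy=2.3241 x'=-1.5352 y'=3.4648

F_att = 1/2·(g−p) = 1/2·(14,4) = (7.0000,2.0000)
o1: d²=234 > ρ²=51 → inactive
o2: d²=18 ≤ ρ²=51; F_rep = 35·(3,3)/18² = (0.3241,0.3241)
o3: d²=261 > ρ²=51 → inactive
o4: d²=365 > ρ²=51 → inactive
F = F_att + ΣF_rep = (7.3241,2.3241)
p' = p + 1/5·F = (-1.5352,3.4648)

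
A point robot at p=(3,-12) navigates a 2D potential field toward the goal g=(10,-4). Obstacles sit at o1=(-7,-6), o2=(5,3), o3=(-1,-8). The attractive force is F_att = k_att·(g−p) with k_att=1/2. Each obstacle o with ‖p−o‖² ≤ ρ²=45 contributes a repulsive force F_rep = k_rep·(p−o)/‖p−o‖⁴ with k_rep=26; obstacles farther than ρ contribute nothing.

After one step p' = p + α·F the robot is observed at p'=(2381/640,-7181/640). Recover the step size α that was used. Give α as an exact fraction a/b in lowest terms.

F_att = 1/2·(g−p) = 1/2·(7,8) = (3.5000,4.0000)
o1: d²=136 > ρ²=45 → inactive
o2: d²=229 > ρ²=45 → inactive
o3: d²=32 ≤ ρ²=45; F_rep = 26·(4,-4)/32² = (0.1016,-0.1016)
F = F_att + ΣF_rep = (3.6016,3.8984)
Δp = p'−p = (0.7203,0.7797); α = Δx/Fx = (461/640) / (461/128) = 1/5
check: Δy/Fy = (499/640) / (499/128) = 1/5 ✓

α = 1/5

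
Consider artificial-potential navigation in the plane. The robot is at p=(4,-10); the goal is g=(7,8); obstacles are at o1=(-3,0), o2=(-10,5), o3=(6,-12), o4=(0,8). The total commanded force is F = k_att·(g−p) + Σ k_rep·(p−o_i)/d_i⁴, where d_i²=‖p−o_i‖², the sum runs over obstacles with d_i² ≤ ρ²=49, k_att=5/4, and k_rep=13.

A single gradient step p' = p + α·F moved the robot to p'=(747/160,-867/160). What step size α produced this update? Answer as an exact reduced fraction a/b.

F_att = 5/4·(g−p) = 5/4·(3,18) = (3.7500,22.5000)
o1: d²=149 > ρ²=49 → inactive
o2: d²=421 > ρ²=49 → inactive
o3: d²=8 ≤ ρ²=49; F_rep = 13·(-2,2)/8² = (-0.4062,0.4062)
o4: d²=340 > ρ²=49 → inactive
F = F_att + ΣF_rep = (3.3438,22.9062)
Δp = p'−p = (0.6687,4.5812); α = Δx/Fx = (107/160) / (107/32) = 1/5
check: Δy/Fy = (733/160) / (733/32) = 1/5 ✓

α = 1/5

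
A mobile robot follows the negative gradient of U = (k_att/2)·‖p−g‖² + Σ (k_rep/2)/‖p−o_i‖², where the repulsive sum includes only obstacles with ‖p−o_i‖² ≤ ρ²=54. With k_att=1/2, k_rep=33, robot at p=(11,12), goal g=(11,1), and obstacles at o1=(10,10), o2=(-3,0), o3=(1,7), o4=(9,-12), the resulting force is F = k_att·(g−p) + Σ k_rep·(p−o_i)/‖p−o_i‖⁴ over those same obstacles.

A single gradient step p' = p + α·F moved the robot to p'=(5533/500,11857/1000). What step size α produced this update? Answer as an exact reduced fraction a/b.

α = 1/20

F_att = 1/2·(g−p) = 1/2·(0,-11) = (0.0000,-5.5000)
o1: d²=5 ≤ ρ²=54; F_rep = 33·(1,2)/5² = (1.3200,2.6400)
o2: d²=340 > ρ²=54 → inactive
o3: d²=125 > ρ²=54 → inactive
o4: d²=580 > ρ²=54 → inactive
F = F_att + ΣF_rep = (1.3200,-2.8600)
Δp = p'−p = (0.0660,-0.1430); α = Δx/Fx = (33/500) / (33/25) = 1/20
check: Δy/Fy = (-143/1000) / (-143/50) = 1/20 ✓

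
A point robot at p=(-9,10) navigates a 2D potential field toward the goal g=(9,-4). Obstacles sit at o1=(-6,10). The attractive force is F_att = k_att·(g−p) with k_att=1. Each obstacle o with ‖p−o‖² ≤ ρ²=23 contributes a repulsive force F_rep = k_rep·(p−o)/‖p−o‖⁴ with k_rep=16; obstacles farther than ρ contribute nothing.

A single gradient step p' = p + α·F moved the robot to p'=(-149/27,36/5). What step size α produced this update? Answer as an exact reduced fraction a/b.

α = 1/5

F_att = 1·(g−p) = 1·(18,-14) = (18.0000,-14.0000)
o1: d²=9 ≤ ρ²=23; F_rep = 16·(-3,0)/9² = (-0.5926,0.0000)
F = F_att + ΣF_rep = (17.4074,-14.0000)
Δp = p'−p = (3.4815,-2.8000); α = Δx/Fx = (94/27) / (470/27) = 1/5
check: Δy/Fy = (-14/5) / (-14) = 1/5 ✓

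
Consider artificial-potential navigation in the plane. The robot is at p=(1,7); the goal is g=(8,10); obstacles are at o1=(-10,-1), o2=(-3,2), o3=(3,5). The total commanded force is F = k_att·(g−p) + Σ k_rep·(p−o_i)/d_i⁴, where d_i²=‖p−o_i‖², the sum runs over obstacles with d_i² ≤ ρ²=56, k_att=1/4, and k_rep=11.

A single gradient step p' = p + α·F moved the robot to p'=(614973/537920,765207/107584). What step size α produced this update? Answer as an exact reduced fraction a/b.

F_att = 1/4·(g−p) = 1/4·(7,3) = (1.7500,0.7500)
o1: d²=185 > ρ²=56 → inactive
o2: d²=41 ≤ ρ²=56; F_rep = 11·(4,5)/41² = (0.0262,0.0327)
o3: d²=8 ≤ ρ²=56; F_rep = 11·(-2,2)/8² = (-0.3438,0.3438)
F = F_att + ΣF_rep = (1.4324,1.1265)
Δp = p'−p = (0.1432,0.1126); α = Δx/Fx = (77053/537920) / (77053/53792) = 1/10
check: Δy/Fy = (12119/107584) / (60595/53792) = 1/10 ✓

α = 1/10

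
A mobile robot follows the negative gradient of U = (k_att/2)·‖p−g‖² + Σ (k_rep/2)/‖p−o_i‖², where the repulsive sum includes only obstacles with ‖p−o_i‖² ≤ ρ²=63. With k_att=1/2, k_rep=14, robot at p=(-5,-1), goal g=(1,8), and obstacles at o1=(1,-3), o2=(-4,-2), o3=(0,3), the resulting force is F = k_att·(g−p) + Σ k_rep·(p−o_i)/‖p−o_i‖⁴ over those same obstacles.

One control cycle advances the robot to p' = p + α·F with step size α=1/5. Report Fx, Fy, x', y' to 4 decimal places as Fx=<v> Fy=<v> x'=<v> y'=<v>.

F_att = 1/2·(g−p) = 1/2·(6,9) = (3.0000,4.5000)
o1: d²=40 ≤ ρ²=63; F_rep = 14·(-6,2)/40² = (-0.0525,0.0175)
o2: d²=2 ≤ ρ²=63; F_rep = 14·(-1,1)/2² = (-3.5000,3.5000)
o3: d²=41 ≤ ρ²=63; F_rep = 14·(-5,-4)/41² = (-0.0416,-0.0333)
F = F_att + ΣF_rep = (-0.5941,7.9842)
p' = p + 1/5·F = (-5.1188,0.5968)

Fx=-0.5941 Fy=7.9842 x'=-5.1188 y'=0.5968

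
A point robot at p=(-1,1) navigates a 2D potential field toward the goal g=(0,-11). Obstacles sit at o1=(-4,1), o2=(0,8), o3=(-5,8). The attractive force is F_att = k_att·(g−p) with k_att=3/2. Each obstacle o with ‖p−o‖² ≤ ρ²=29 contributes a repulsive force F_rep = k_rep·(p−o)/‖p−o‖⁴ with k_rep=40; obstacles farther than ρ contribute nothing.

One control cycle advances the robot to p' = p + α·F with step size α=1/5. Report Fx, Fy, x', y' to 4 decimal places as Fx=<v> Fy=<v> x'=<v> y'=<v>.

Fx=2.9815 Fy=-18.0000 x'=-0.4037 y'=-2.6000

F_att = 3/2·(g−p) = 3/2·(1,-12) = (1.5000,-18.0000)
o1: d²=9 ≤ ρ²=29; F_rep = 40·(3,0)/9² = (1.4815,0.0000)
o2: d²=50 > ρ²=29 → inactive
o3: d²=65 > ρ²=29 → inactive
F = F_att + ΣF_rep = (2.9815,-18.0000)
p' = p + 1/5·F = (-0.4037,-2.6000)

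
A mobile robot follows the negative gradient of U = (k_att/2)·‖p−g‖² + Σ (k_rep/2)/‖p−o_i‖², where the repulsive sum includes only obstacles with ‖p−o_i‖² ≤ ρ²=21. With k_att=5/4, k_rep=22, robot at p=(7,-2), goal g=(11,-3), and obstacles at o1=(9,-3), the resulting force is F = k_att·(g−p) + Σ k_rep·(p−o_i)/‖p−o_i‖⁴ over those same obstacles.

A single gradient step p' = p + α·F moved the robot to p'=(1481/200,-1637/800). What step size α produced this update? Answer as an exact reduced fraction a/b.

α = 1/8

F_att = 5/4·(g−p) = 5/4·(4,-1) = (5.0000,-1.2500)
o1: d²=5 ≤ ρ²=21; F_rep = 22·(-2,1)/5² = (-1.7600,0.8800)
F = F_att + ΣF_rep = (3.2400,-0.3700)
Δp = p'−p = (0.4050,-0.0462); α = Δx/Fx = (81/200) / (81/25) = 1/8
check: Δy/Fy = (-37/800) / (-37/100) = 1/8 ✓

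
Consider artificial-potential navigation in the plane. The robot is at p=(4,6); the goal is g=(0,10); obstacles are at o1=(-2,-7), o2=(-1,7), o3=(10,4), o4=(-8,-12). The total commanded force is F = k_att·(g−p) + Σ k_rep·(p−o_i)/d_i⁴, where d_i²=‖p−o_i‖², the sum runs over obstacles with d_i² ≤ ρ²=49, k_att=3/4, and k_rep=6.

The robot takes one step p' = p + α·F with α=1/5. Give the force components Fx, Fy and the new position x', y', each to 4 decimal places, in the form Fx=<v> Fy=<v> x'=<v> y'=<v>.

F_att = 3/4·(g−p) = 3/4·(-4,4) = (-3.0000,3.0000)
o1: d²=205 > ρ²=49 → inactive
o2: d²=26 ≤ ρ²=49; F_rep = 6·(5,-1)/26² = (0.0444,-0.0089)
o3: d²=40 ≤ ρ²=49; F_rep = 6·(-6,2)/40² = (-0.0225,0.0075)
o4: d²=468 > ρ²=49 → inactive
F = F_att + ΣF_rep = (-2.9781,2.9986)
p' = p + 1/5·F = (3.4044,6.5997)

Fx=-2.9781 Fy=2.9986 x'=3.4044 y'=6.5997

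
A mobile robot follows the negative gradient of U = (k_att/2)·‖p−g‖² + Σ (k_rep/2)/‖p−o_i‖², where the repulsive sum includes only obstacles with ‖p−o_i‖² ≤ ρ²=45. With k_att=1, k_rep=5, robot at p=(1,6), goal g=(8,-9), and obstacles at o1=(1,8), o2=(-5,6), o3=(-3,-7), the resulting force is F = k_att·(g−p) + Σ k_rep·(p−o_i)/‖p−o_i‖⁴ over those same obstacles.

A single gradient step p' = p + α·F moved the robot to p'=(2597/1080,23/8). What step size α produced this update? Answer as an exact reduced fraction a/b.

F_att = 1·(g−p) = 1·(7,-15) = (7.0000,-15.0000)
o1: d²=4 ≤ ρ²=45; F_rep = 5·(0,-2)/4² = (0.0000,-0.6250)
o2: d²=36 ≤ ρ²=45; F_rep = 5·(6,0)/36² = (0.0231,0.0000)
o3: d²=185 > ρ²=45 → inactive
F = F_att + ΣF_rep = (7.0231,-15.6250)
Δp = p'−p = (1.4046,-3.1250); α = Δx/Fx = (1517/1080) / (1517/216) = 1/5
check: Δy/Fy = (-25/8) / (-125/8) = 1/5 ✓

α = 1/5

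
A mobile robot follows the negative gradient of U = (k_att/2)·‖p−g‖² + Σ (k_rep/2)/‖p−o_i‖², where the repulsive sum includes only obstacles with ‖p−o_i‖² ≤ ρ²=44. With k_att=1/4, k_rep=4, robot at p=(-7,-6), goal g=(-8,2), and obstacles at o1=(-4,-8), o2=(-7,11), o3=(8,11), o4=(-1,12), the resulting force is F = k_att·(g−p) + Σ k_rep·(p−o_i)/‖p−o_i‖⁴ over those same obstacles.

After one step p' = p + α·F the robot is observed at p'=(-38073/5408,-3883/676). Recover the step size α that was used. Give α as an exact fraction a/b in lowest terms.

α = 1/8

F_att = 1/4·(g−p) = 1/4·(-1,8) = (-0.2500,2.0000)
o1: d²=13 ≤ ρ²=44; F_rep = 4·(-3,2)/13² = (-0.0710,0.0473)
o2: d²=289 > ρ²=44 → inactive
o3: d²=514 > ρ²=44 → inactive
o4: d²=360 > ρ²=44 → inactive
F = F_att + ΣF_rep = (-0.3210,2.0473)
Δp = p'−p = (-0.0401,0.2559); α = Δx/Fx = (-217/5408) / (-217/676) = 1/8
check: Δy/Fy = (173/676) / (346/169) = 1/8 ✓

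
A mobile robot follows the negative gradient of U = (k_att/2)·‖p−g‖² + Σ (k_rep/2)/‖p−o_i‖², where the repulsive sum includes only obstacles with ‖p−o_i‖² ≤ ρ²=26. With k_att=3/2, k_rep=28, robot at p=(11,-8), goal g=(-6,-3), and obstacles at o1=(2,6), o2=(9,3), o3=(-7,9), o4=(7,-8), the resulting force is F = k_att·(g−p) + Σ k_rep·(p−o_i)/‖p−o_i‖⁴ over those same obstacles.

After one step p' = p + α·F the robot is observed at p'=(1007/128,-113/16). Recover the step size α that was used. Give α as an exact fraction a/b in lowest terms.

α = 1/8

F_att = 3/2·(g−p) = 3/2·(-17,5) = (-25.5000,7.5000)
o1: d²=277 > ρ²=26 → inactive
o2: d²=125 > ρ²=26 → inactive
o3: d²=613 > ρ²=26 → inactive
o4: d²=16 ≤ ρ²=26; F_rep = 28·(4,0)/16² = (0.4375,0.0000)
F = F_att + ΣF_rep = (-25.0625,7.5000)
Δp = p'−p = (-3.1328,0.9375); α = Δx/Fx = (-401/128) / (-401/16) = 1/8
check: Δy/Fy = (15/16) / (15/2) = 1/8 ✓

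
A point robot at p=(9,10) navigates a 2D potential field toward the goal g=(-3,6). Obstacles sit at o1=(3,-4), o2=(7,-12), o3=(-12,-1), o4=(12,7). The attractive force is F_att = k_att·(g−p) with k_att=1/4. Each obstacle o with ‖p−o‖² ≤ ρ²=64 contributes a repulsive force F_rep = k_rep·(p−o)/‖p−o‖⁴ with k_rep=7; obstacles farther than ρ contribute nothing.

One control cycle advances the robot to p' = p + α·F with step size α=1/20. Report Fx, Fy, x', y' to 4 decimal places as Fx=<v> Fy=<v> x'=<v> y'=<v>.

Fx=-3.0648 Fy=-0.9352 x'=8.8468 y'=9.9532

F_att = 1/4·(g−p) = 1/4·(-12,-4) = (-3.0000,-1.0000)
o1: d²=232 > ρ²=64 → inactive
o2: d²=488 > ρ²=64 → inactive
o3: d²=562 > ρ²=64 → inactive
o4: d²=18 ≤ ρ²=64; F_rep = 7·(-3,3)/18² = (-0.0648,0.0648)
F = F_att + ΣF_rep = (-3.0648,-0.9352)
p' = p + 1/20·F = (8.8468,9.9532)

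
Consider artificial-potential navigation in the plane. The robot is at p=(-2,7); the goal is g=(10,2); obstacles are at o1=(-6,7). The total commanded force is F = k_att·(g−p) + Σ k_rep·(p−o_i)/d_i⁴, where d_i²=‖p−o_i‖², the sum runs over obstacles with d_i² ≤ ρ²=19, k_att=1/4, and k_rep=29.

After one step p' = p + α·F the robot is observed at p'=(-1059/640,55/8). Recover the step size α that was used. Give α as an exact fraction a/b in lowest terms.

α = 1/10

F_att = 1/4·(g−p) = 1/4·(12,-5) = (3.0000,-1.2500)
o1: d²=16 ≤ ρ²=19; F_rep = 29·(4,0)/16² = (0.4531,0.0000)
F = F_att + ΣF_rep = (3.4531,-1.2500)
Δp = p'−p = (0.3453,-0.1250); α = Δx/Fx = (221/640) / (221/64) = 1/10
check: Δy/Fy = (-1/8) / (-5/4) = 1/10 ✓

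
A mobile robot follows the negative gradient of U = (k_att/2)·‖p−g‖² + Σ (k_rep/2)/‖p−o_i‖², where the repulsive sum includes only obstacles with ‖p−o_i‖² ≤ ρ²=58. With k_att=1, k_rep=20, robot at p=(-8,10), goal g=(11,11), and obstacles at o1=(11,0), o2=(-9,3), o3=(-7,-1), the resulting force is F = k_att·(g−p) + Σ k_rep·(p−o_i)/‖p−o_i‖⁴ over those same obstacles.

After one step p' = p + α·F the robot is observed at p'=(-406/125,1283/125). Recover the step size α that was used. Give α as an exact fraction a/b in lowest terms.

α = 1/4

F_att = 1·(g−p) = 1·(19,1) = (19.0000,1.0000)
o1: d²=461 > ρ²=58 → inactive
o2: d²=50 ≤ ρ²=58; F_rep = 20·(1,7)/50² = (0.0080,0.0560)
o3: d²=122 > ρ²=58 → inactive
F = F_att + ΣF_rep = (19.0080,1.0560)
Δp = p'−p = (4.7520,0.2640); α = Δx/Fx = (594/125) / (2376/125) = 1/4
check: Δy/Fy = (33/125) / (132/125) = 1/4 ✓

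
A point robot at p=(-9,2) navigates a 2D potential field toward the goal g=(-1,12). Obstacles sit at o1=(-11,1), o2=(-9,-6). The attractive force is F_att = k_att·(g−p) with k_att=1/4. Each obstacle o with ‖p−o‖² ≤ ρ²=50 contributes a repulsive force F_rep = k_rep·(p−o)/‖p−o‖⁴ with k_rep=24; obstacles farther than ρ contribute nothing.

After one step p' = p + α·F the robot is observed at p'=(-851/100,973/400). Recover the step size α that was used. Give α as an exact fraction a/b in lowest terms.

α = 1/8

F_att = 1/4·(g−p) = 1/4·(8,10) = (2.0000,2.5000)
o1: d²=5 ≤ ρ²=50; F_rep = 24·(2,1)/5² = (1.9200,0.9600)
o2: d²=64 > ρ²=50 → inactive
F = F_att + ΣF_rep = (3.9200,3.4600)
Δp = p'−p = (0.4900,0.4325); α = Δx/Fx = (49/100) / (98/25) = 1/8
check: Δy/Fy = (173/400) / (173/50) = 1/8 ✓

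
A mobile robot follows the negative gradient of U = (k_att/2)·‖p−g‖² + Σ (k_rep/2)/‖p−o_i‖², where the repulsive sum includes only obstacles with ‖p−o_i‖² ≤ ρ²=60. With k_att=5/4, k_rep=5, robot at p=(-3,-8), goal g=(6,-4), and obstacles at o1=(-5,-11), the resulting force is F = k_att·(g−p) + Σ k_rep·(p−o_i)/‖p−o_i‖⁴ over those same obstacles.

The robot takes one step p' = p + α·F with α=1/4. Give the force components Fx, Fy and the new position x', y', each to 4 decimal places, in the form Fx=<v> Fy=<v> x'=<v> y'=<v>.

F_att = 5/4·(g−p) = 5/4·(9,4) = (11.2500,5.0000)
o1: d²=13 ≤ ρ²=60; F_rep = 5·(2,3)/13² = (0.0592,0.0888)
F = F_att + ΣF_rep = (11.3092,5.0888)
p' = p + 1/4·F = (-0.1727,-6.7278)

Fx=11.3092 Fy=5.0888 x'=-0.1727 y'=-6.7278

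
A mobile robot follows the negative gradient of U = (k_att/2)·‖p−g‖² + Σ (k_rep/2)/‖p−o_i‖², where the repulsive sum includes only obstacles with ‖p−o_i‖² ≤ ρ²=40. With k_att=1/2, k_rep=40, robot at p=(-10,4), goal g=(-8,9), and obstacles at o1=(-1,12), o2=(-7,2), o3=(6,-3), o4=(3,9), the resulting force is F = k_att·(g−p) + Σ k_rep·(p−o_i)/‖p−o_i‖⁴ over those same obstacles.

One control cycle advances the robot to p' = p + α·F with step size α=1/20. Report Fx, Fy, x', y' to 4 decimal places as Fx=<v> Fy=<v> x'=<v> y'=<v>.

Fx=0.2899 Fy=2.9734 x'=-9.9855 y'=4.1487

F_att = 1/2·(g−p) = 1/2·(2,5) = (1.0000,2.5000)
o1: d²=145 > ρ²=40 → inactive
o2: d²=13 ≤ ρ²=40; F_rep = 40·(-3,2)/13² = (-0.7101,0.4734)
o3: d²=305 > ρ²=40 → inactive
o4: d²=194 > ρ²=40 → inactive
F = F_att + ΣF_rep = (0.2899,2.9734)
p' = p + 1/20·F = (-9.9855,4.1487)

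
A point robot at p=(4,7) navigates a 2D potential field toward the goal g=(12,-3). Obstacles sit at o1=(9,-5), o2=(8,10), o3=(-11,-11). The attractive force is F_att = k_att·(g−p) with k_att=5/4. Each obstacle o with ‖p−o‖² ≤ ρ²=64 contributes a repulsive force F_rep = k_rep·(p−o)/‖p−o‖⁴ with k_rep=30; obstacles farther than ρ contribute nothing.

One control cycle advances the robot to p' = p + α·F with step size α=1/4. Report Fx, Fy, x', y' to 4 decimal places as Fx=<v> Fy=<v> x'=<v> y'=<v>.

Fx=9.8080 Fy=-12.6440 x'=6.4520 y'=3.8390

F_att = 5/4·(g−p) = 5/4·(8,-10) = (10.0000,-12.5000)
o1: d²=169 > ρ²=64 → inactive
o2: d²=25 ≤ ρ²=64; F_rep = 30·(-4,-3)/25² = (-0.1920,-0.1440)
o3: d²=549 > ρ²=64 → inactive
F = F_att + ΣF_rep = (9.8080,-12.6440)
p' = p + 1/4·F = (6.4520,3.8390)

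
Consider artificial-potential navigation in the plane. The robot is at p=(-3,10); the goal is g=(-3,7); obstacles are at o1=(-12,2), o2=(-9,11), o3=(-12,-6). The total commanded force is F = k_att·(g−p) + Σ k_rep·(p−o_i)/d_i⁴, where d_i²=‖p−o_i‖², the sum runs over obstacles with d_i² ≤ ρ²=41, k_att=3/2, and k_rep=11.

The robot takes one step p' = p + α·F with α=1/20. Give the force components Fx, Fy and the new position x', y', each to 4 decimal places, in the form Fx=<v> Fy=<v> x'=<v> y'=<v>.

F_att = 3/2·(g−p) = 3/2·(0,-3) = (0.0000,-4.5000)
o1: d²=145 > ρ²=41 → inactive
o2: d²=37 ≤ ρ²=41; F_rep = 11·(6,-1)/37² = (0.0482,-0.0080)
o3: d²=337 > ρ²=41 → inactive
F = F_att + ΣF_rep = (0.0482,-4.5080)
p' = p + 1/20·F = (-2.9976,9.7746)

Fx=0.0482 Fy=-4.5080 x'=-2.9976 y'=9.7746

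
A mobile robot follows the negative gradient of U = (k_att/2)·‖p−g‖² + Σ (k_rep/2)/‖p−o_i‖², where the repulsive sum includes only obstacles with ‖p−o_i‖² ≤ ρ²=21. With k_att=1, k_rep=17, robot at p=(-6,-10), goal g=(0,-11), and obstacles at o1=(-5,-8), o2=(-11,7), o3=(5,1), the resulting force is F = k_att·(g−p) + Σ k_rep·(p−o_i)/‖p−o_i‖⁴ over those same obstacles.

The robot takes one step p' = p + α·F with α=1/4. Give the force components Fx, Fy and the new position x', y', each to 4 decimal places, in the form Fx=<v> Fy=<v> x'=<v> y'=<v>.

F_att = 1·(g−p) = 1·(6,-1) = (6.0000,-1.0000)
o1: d²=5 ≤ ρ²=21; F_rep = 17·(-1,-2)/5² = (-0.6800,-1.3600)
o2: d²=314 > ρ²=21 → inactive
o3: d²=242 > ρ²=21 → inactive
F = F_att + ΣF_rep = (5.3200,-2.3600)
p' = p + 1/4·F = (-4.6700,-10.5900)

Fx=5.3200 Fy=-2.3600 x'=-4.6700 y'=-10.5900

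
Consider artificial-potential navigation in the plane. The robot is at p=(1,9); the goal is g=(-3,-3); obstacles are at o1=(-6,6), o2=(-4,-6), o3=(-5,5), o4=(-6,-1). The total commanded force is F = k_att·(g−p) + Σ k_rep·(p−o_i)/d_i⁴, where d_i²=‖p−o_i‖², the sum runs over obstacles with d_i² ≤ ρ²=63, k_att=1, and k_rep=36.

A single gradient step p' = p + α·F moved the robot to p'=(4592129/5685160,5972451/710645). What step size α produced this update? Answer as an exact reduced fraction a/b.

F_att = 1·(g−p) = 1·(-4,-12) = (-4.0000,-12.0000)
o1: d²=58 ≤ ρ²=63; F_rep = 36·(7,3)/58² = (0.0749,0.0321)
o2: d²=250 > ρ²=63 → inactive
o3: d²=52 ≤ ρ²=63; F_rep = 36·(6,4)/52² = (0.0799,0.0533)
o4: d²=149 > ρ²=63 → inactive
F = F_att + ΣF_rep = (-3.8452,-11.9146)
Δp = p'−p = (-0.1923,-0.5957); α = Δx/Fx = (-1093031/5685160) / (-1093031/284258) = 1/20
check: Δy/Fy = (-423354/710645) / (-1693416/142129) = 1/20 ✓

α = 1/20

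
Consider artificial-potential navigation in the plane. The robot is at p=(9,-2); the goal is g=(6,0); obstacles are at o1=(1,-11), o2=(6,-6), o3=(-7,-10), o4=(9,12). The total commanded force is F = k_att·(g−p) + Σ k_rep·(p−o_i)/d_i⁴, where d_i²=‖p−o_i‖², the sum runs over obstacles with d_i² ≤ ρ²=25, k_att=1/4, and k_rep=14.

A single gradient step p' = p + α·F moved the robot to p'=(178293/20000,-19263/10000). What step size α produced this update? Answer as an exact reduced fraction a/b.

α = 1/8

F_att = 1/4·(g−p) = 1/4·(-3,2) = (-0.7500,0.5000)
o1: d²=145 > ρ²=25 → inactive
o2: d²=25 ≤ ρ²=25; F_rep = 14·(3,4)/25² = (0.0672,0.0896)
o3: d²=320 > ρ²=25 → inactive
o4: d²=196 > ρ²=25 → inactive
F = F_att + ΣF_rep = (-0.6828,0.5896)
Δp = p'−p = (-0.0853,0.0737); α = Δx/Fx = (-1707/20000) / (-1707/2500) = 1/8
check: Δy/Fy = (737/10000) / (737/1250) = 1/8 ✓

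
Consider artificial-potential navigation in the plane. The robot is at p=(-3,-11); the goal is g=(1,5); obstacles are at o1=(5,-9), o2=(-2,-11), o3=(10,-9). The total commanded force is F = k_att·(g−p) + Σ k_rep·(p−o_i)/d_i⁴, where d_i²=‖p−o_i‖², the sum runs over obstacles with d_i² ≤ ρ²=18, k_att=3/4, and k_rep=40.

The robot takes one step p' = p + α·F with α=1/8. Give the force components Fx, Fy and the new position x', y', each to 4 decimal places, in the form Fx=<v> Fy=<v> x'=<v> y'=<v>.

F_att = 3/4·(g−p) = 3/4·(4,16) = (3.0000,12.0000)
o1: d²=68 > ρ²=18 → inactive
o2: d²=1 ≤ ρ²=18; F_rep = 40·(-1,0)/1² = (-40.0000,0.0000)
o3: d²=173 > ρ²=18 → inactive
F = F_att + ΣF_rep = (-37.0000,12.0000)
p' = p + 1/8·F = (-7.6250,-9.5000)

Fx=-37.0000 Fy=12.0000 x'=-7.6250 y'=-9.5000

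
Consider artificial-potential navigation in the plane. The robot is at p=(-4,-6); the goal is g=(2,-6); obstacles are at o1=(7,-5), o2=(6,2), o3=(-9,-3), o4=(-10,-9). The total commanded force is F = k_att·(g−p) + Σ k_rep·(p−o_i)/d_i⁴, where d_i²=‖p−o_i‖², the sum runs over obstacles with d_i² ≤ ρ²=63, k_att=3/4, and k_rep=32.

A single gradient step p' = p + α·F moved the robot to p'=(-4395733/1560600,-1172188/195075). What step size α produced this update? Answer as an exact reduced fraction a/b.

α = 1/4

F_att = 3/4·(g−p) = 3/4·(6,0) = (4.5000,0.0000)
o1: d²=122 > ρ²=63 → inactive
o2: d²=164 > ρ²=63 → inactive
o3: d²=34 ≤ ρ²=63; F_rep = 32·(5,-3)/34² = (0.1384,-0.0830)
o4: d²=45 ≤ ρ²=63; F_rep = 32·(6,3)/45² = (0.0948,0.0474)
F = F_att + ΣF_rep = (4.7332,-0.0356)
Δp = p'−p = (1.1833,-0.0089); α = Δx/Fx = (1846667/1560600) / (1846667/390150) = 1/4
check: Δy/Fy = (-1738/195075) / (-6952/195075) = 1/4 ✓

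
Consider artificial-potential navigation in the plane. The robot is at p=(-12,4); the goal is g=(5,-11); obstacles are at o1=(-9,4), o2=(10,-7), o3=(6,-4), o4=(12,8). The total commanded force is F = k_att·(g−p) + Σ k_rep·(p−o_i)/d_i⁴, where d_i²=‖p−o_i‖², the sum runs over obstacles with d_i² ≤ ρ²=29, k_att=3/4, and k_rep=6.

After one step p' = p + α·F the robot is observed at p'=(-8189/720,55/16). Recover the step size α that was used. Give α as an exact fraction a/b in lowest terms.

α = 1/20

F_att = 3/4·(g−p) = 3/4·(17,-15) = (12.7500,-11.2500)
o1: d²=9 ≤ ρ²=29; F_rep = 6·(-3,0)/9² = (-0.2222,0.0000)
o2: d²=605 > ρ²=29 → inactive
o3: d²=388 > ρ²=29 → inactive
o4: d²=592 > ρ²=29 → inactive
F = F_att + ΣF_rep = (12.5278,-11.2500)
Δp = p'−p = (0.6264,-0.5625); α = Δx/Fx = (451/720) / (451/36) = 1/20
check: Δy/Fy = (-9/16) / (-45/4) = 1/20 ✓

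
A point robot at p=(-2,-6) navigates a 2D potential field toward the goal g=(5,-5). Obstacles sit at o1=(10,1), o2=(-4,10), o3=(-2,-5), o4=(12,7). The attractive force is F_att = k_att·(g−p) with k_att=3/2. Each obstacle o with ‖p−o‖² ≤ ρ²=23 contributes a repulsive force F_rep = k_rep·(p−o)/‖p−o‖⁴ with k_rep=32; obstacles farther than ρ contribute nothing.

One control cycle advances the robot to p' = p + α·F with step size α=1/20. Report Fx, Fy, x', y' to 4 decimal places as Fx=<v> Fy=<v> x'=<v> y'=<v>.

Fx=10.5000 Fy=-30.5000 x'=-1.4750 y'=-7.5250

F_att = 3/2·(g−p) = 3/2·(7,1) = (10.5000,1.5000)
o1: d²=193 > ρ²=23 → inactive
o2: d²=260 > ρ²=23 → inactive
o3: d²=1 ≤ ρ²=23; F_rep = 32·(0,-1)/1² = (0.0000,-32.0000)
o4: d²=365 > ρ²=23 → inactive
F = F_att + ΣF_rep = (10.5000,-30.5000)
p' = p + 1/20·F = (-1.4750,-7.5250)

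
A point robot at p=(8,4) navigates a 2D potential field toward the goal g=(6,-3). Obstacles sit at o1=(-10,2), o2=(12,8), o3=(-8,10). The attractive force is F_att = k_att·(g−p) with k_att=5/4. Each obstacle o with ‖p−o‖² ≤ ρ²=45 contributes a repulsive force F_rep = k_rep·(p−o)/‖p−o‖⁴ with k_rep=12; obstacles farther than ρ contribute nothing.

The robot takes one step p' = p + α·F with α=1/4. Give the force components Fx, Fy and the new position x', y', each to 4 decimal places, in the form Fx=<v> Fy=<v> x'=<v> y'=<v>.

Fx=-2.5469 Fy=-8.7969 x'=7.3633 y'=1.8008

F_att = 5/4·(g−p) = 5/4·(-2,-7) = (-2.5000,-8.7500)
o1: d²=328 > ρ²=45 → inactive
o2: d²=32 ≤ ρ²=45; F_rep = 12·(-4,-4)/32² = (-0.0469,-0.0469)
o3: d²=292 > ρ²=45 → inactive
F = F_att + ΣF_rep = (-2.5469,-8.7969)
p' = p + 1/4·F = (7.3633,1.8008)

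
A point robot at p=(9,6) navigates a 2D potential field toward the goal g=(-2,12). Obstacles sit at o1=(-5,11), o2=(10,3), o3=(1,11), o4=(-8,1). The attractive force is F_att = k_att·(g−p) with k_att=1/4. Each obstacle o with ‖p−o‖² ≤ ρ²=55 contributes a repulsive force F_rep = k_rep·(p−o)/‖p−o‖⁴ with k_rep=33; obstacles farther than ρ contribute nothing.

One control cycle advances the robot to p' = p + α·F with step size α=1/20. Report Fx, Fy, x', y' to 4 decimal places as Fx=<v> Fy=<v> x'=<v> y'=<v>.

F_att = 1/4·(g−p) = 1/4·(-11,6) = (-2.7500,1.5000)
o1: d²=221 > ρ²=55 → inactive
o2: d²=10 ≤ ρ²=55; F_rep = 33·(-1,3)/10² = (-0.3300,0.9900)
o3: d²=89 > ρ²=55 → inactive
o4: d²=314 > ρ²=55 → inactive
F = F_att + ΣF_rep = (-3.0800,2.4900)
p' = p + 1/20·F = (8.8460,6.1245)

Fx=-3.0800 Fy=2.4900 x'=8.8460 y'=6.1245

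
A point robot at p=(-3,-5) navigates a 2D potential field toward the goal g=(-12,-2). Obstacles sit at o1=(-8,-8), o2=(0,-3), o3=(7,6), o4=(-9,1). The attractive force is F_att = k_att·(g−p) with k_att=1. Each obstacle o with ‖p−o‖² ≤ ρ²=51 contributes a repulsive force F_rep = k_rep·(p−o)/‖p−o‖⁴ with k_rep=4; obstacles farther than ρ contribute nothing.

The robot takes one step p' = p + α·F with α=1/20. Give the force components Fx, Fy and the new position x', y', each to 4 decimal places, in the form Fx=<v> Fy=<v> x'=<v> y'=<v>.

F_att = 1·(g−p) = 1·(-9,3) = (-9.0000,3.0000)
o1: d²=34 ≤ ρ²=51; F_rep = 4·(5,3)/34² = (0.0173,0.0104)
o2: d²=13 ≤ ρ²=51; F_rep = 4·(-3,-2)/13² = (-0.0710,-0.0473)
o3: d²=221 > ρ²=51 → inactive
o4: d²=72 > ρ²=51 → inactive
F = F_att + ΣF_rep = (-9.0537,2.9630)
p' = p + 1/20·F = (-3.4527,-4.8518)

Fx=-9.0537 Fy=2.9630 x'=-3.4527 y'=-4.8518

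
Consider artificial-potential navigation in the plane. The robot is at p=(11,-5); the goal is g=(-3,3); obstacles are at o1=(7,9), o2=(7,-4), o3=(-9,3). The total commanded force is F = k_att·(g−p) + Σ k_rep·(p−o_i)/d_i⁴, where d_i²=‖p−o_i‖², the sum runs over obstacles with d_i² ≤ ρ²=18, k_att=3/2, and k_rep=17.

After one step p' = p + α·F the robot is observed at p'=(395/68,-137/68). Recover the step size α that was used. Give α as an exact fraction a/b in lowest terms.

α = 1/4

F_att = 3/2·(g−p) = 3/2·(-14,8) = (-21.0000,12.0000)
o1: d²=212 > ρ²=18 → inactive
o2: d²=17 ≤ ρ²=18; F_rep = 17·(4,-1)/17² = (0.2353,-0.0588)
o3: d²=464 > ρ²=18 → inactive
F = F_att + ΣF_rep = (-20.7647,11.9412)
Δp = p'−p = (-5.1912,2.9853); α = Δx/Fx = (-353/68) / (-353/17) = 1/4
check: Δy/Fy = (203/68) / (203/17) = 1/4 ✓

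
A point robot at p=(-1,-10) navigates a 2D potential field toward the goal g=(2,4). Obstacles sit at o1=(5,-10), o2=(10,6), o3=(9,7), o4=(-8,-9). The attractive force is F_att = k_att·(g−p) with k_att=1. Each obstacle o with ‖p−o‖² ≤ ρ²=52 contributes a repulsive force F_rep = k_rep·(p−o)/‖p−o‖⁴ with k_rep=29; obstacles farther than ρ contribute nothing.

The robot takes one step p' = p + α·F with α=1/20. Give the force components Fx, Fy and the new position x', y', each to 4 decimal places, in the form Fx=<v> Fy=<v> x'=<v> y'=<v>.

F_att = 1·(g−p) = 1·(3,14) = (3.0000,14.0000)
o1: d²=36 ≤ ρ²=52; F_rep = 29·(-6,0)/36² = (-0.1343,0.0000)
o2: d²=377 > ρ²=52 → inactive
o3: d²=389 > ρ²=52 → inactive
o4: d²=50 ≤ ρ²=52; F_rep = 29·(7,-1)/50² = (0.0812,-0.0116)
F = F_att + ΣF_rep = (2.9469,13.9884)
p' = p + 1/20·F = (-0.8527,-9.3006)

Fx=2.9469 Fy=13.9884 x'=-0.8527 y'=-9.3006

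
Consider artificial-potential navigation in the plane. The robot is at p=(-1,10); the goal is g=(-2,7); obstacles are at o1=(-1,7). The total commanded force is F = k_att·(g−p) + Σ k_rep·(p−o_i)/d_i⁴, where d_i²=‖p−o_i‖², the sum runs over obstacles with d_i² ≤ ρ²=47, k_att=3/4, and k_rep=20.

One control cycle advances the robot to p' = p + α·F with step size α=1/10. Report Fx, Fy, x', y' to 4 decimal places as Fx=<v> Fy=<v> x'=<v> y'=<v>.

Fx=-0.7500 Fy=-1.5093 x'=-1.0750 y'=9.8491

F_att = 3/4·(g−p) = 3/4·(-1,-3) = (-0.7500,-2.2500)
o1: d²=9 ≤ ρ²=47; F_rep = 20·(0,3)/9² = (0.0000,0.7407)
F = F_att + ΣF_rep = (-0.7500,-1.5093)
p' = p + 1/10·F = (-1.0750,9.8491)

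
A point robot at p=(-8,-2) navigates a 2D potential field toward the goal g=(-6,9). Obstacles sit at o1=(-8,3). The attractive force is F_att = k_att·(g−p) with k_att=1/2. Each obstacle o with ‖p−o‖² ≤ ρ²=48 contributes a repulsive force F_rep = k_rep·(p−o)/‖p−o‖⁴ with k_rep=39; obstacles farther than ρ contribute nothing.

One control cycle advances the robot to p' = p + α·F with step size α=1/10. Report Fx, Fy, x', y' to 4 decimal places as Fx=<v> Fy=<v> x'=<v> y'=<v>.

F_att = 1/2·(g−p) = 1/2·(2,11) = (1.0000,5.5000)
o1: d²=25 ≤ ρ²=48; F_rep = 39·(0,-5)/25² = (0.0000,-0.3120)
F = F_att + ΣF_rep = (1.0000,5.1880)
p' = p + 1/10·F = (-7.9000,-1.4812)

Fx=1.0000 Fy=5.1880 x'=-7.9000 y'=-1.4812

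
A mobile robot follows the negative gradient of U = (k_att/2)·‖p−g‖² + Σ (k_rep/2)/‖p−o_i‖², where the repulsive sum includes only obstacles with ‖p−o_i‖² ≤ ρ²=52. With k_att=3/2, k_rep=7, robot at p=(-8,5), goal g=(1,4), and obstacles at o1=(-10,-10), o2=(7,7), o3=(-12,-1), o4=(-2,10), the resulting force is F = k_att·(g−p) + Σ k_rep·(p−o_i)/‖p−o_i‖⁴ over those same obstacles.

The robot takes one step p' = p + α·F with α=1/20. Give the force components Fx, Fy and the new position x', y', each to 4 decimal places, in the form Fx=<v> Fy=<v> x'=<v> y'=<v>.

F_att = 3/2·(g−p) = 3/2·(9,-1) = (13.5000,-1.5000)
o1: d²=229 > ρ²=52 → inactive
o2: d²=229 > ρ²=52 → inactive
o3: d²=52 ≤ ρ²=52; F_rep = 7·(4,6)/52² = (0.0104,0.0155)
o4: d²=61 > ρ²=52 → inactive
F = F_att + ΣF_rep = (13.5104,-1.4845)
p' = p + 1/20·F = (-7.3245,4.9258)

Fx=13.5104 Fy=-1.4845 x'=-7.3245 y'=4.9258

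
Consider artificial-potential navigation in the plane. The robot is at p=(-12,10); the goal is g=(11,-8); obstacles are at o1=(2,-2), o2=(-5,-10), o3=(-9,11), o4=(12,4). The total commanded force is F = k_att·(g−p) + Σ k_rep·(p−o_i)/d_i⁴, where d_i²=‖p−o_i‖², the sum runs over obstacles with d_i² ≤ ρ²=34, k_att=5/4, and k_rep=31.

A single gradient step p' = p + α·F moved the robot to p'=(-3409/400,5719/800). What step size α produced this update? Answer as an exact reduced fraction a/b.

F_att = 5/4·(g−p) = 5/4·(23,-18) = (28.7500,-22.5000)
o1: d²=340 > ρ²=34 → inactive
o2: d²=449 > ρ²=34 → inactive
o3: d²=10 ≤ ρ²=34; F_rep = 31·(-3,-1)/10² = (-0.9300,-0.3100)
o4: d²=612 > ρ²=34 → inactive
F = F_att + ΣF_rep = (27.8200,-22.8100)
Δp = p'−p = (3.4775,-2.8512); α = Δx/Fx = (1391/400) / (1391/50) = 1/8
check: Δy/Fy = (-2281/800) / (-2281/100) = 1/8 ✓

α = 1/8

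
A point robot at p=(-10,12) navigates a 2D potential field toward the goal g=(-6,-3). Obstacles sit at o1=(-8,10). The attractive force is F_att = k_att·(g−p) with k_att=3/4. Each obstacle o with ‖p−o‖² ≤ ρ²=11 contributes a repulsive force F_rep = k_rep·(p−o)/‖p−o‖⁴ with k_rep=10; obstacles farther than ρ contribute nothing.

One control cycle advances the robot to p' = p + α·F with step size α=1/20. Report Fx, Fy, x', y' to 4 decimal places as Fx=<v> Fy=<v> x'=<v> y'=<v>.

F_att = 3/4·(g−p) = 3/4·(4,-15) = (3.0000,-11.2500)
o1: d²=8 ≤ ρ²=11; F_rep = 10·(-2,2)/8² = (-0.3125,0.3125)
F = F_att + ΣF_rep = (2.6875,-10.9375)
p' = p + 1/20·F = (-9.8656,11.4531)

Fx=2.6875 Fy=-10.9375 x'=-9.8656 y'=11.4531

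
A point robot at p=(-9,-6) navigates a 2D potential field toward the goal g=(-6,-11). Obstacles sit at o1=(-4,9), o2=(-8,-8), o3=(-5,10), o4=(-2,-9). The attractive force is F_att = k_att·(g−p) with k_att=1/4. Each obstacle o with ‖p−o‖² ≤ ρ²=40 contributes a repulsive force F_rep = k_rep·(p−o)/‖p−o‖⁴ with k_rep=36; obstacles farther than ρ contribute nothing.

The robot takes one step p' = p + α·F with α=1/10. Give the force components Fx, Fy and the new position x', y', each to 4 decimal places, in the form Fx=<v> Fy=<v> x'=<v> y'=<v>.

F_att = 1/4·(g−p) = 1/4·(3,-5) = (0.7500,-1.2500)
o1: d²=250 > ρ²=40 → inactive
o2: d²=5 ≤ ρ²=40; F_rep = 36·(-1,2)/5² = (-1.4400,2.8800)
o3: d²=272 > ρ²=40 → inactive
o4: d²=58 > ρ²=40 → inactive
F = F_att + ΣF_rep = (-0.6900,1.6300)
p' = p + 1/10·F = (-9.0690,-5.8370)

Fx=-0.6900 Fy=1.6300 x'=-9.0690 y'=-5.8370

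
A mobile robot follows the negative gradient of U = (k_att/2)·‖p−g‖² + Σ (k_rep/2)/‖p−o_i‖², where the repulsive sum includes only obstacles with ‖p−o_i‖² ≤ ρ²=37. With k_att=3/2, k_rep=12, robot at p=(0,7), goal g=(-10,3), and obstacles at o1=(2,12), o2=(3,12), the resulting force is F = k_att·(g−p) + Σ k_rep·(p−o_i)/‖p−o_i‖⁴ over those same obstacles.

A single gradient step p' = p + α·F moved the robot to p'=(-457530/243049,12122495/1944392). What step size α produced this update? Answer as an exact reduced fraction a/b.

α = 1/8

F_att = 3/2·(g−p) = 3/2·(-10,-4) = (-15.0000,-6.0000)
o1: d²=29 ≤ ρ²=37; F_rep = 12·(-2,-5)/29² = (-0.0285,-0.0713)
o2: d²=34 ≤ ρ²=37; F_rep = 12·(-3,-5)/34² = (-0.0311,-0.0519)
F = F_att + ΣF_rep = (-15.0597,-6.1232)
Δp = p'−p = (-1.8825,-0.7654); α = Δx/Fx = (-457530/243049) / (-3660240/243049) = 1/8
check: Δy/Fy = (-1488249/1944392) / (-1488249/243049) = 1/8 ✓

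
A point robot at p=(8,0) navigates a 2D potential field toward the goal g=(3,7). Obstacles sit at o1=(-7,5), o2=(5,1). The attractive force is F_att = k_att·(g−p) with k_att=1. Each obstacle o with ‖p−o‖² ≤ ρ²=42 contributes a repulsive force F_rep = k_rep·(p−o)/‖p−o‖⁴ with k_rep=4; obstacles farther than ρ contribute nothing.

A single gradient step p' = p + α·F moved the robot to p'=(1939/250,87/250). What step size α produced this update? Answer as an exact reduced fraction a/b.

α = 1/20

F_att = 1·(g−p) = 1·(-5,7) = (-5.0000,7.0000)
o1: d²=250 > ρ²=42 → inactive
o2: d²=10 ≤ ρ²=42; F_rep = 4·(3,-1)/10² = (0.1200,-0.0400)
F = F_att + ΣF_rep = (-4.8800,6.9600)
Δp = p'−p = (-0.2440,0.3480); α = Δx/Fx = (-61/250) / (-122/25) = 1/20
check: Δy/Fy = (87/250) / (174/25) = 1/20 ✓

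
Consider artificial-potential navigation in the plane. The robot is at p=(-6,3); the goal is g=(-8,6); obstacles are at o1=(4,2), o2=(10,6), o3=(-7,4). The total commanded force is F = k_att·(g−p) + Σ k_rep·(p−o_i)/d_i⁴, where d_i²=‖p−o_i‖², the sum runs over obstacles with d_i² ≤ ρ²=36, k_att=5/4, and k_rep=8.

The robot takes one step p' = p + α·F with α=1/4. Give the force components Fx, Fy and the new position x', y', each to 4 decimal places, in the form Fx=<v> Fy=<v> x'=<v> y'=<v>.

Fx=-0.5000 Fy=1.7500 x'=-6.1250 y'=3.4375

F_att = 5/4·(g−p) = 5/4·(-2,3) = (-2.5000,3.7500)
o1: d²=101 > ρ²=36 → inactive
o2: d²=265 > ρ²=36 → inactive
o3: d²=2 ≤ ρ²=36; F_rep = 8·(1,-1)/2² = (2.0000,-2.0000)
F = F_att + ΣF_rep = (-0.5000,1.7500)
p' = p + 1/4·F = (-6.1250,3.4375)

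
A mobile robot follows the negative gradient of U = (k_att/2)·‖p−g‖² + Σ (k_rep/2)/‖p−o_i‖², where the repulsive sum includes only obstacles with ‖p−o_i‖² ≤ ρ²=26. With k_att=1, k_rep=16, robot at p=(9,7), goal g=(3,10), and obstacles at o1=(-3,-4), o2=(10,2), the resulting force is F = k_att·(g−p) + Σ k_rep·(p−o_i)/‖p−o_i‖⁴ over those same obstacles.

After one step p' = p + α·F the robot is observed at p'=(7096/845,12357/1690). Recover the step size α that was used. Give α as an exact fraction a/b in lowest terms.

F_att = 1·(g−p) = 1·(-6,3) = (-6.0000,3.0000)
o1: d²=265 > ρ²=26 → inactive
o2: d²=26 ≤ ρ²=26; F_rep = 16·(-1,5)/26² = (-0.0237,0.1183)
F = F_att + ΣF_rep = (-6.0237,3.1183)
Δp = p'−p = (-0.6024,0.3118); α = Δx/Fx = (-509/845) / (-1018/169) = 1/10
check: Δy/Fy = (527/1690) / (527/169) = 1/10 ✓

α = 1/10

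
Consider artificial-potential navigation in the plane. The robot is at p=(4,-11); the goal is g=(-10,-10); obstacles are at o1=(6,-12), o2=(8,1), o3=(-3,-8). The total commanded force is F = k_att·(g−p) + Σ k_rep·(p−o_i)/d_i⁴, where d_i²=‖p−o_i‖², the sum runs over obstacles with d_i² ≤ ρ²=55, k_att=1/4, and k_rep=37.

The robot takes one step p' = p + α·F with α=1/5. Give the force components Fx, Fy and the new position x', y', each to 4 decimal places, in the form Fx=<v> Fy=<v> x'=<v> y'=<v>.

Fx=-6.4600 Fy=1.7300 x'=2.7080 y'=-10.6540

F_att = 1/4·(g−p) = 1/4·(-14,1) = (-3.5000,0.2500)
o1: d²=5 ≤ ρ²=55; F_rep = 37·(-2,1)/5² = (-2.9600,1.4800)
o2: d²=160 > ρ²=55 → inactive
o3: d²=58 > ρ²=55 → inactive
F = F_att + ΣF_rep = (-6.4600,1.7300)
p' = p + 1/5·F = (2.7080,-10.6540)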